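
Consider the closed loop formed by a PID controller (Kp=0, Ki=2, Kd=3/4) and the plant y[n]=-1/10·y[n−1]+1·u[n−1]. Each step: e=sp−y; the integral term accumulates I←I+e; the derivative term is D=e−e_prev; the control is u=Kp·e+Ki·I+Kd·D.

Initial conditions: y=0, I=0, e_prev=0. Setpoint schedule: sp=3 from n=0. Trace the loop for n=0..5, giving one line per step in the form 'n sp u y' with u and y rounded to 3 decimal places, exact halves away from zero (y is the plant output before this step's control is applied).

0 3 8.250 0.000
1 3 -10.688 8.250
2 3 39.347 -11.513
3 3 -89.479 40.498
4 3 243.107 -93.529
5 3 -615.825 252.460

(exact arithmetic carried between steps; '≈' marks a value shown rounded to 6 d.p. or computed from one; I and e_prev carry over from the previous line; the table rounds u and y to 3 d.p., halves away from zero)
n=0: y=0, sp=3, e=sp−y=3; I=3, D=e−e_prev=3; u=0·3+2·3+3/4·3=8.25; next y=-1/10·0+1·8.25=8.25
n=1: y=8.25, sp=3, e=sp−y=-5.25; I=-2.25, D=e−e_prev=-8.25; u=0·(-5.25)+2·(-2.25)+3/4·(-8.25)=-10.6875; next y=-1/10·8.25+1·(-10.6875)=-11.5125
n=2: y=-11.5125, sp=3, e=sp−y=14.5125; I=12.2625, D=e−e_prev=19.7625; u=0·14.5125+2·12.2625+3/4·19.7625=39.346875; next y=-1/10·(-11.5125)+1·39.346875=40.498125
n=3: y=40.498125, sp=3, e=sp−y=-37.498125; I=-25.235625, D=e−e_prev=-52.010625; u=0·(-37.498125)+2·(-25.235625)+3/4·(-52.010625)≈-89.479219; next y=-1/10·40.498125+1·(-89.479219)≈-93.529031
n=4: y≈-93.529031, sp=3, e=sp−y≈96.529031; I≈71.293406, D=e−e_prev≈134.027156; u=0·96.529031+2·71.293406+3/4·134.027156≈243.107180; next y=-1/10·(-93.529031)+1·243.107180≈252.460083
n=5: y≈252.460083, sp=3, e=sp−y≈-249.460083; I≈-178.166677, D=e−e_prev≈-345.989114; u=0·(-249.460083)+2·(-178.166677)+3/4·(-345.989114)≈-615.825189; next y=-1/10·252.460083+1·(-615.825189)≈-641.071197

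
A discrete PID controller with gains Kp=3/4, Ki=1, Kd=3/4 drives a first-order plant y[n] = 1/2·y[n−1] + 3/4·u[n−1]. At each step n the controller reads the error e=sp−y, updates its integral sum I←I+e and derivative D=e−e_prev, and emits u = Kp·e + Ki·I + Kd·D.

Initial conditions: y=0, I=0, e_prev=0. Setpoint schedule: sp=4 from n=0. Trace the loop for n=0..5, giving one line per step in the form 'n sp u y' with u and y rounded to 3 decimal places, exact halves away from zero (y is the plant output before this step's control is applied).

0 4 10.000 0.000
1 4 -7.750 7.500
2 4 18.281 -2.063
3 4 -19.684 12.680
4 4 35.450 -8.423
5 4 -44.951 22.376

(exact arithmetic carried between steps; '≈' marks a value shown rounded to 6 d.p. or computed from one; I and e_prev carry over from the previous line; the table rounds u and y to 3 d.p., halves away from zero)
n=0: y=0, sp=4, e=sp−y=4; I=4, D=e−e_prev=4; u=3/4·4+1·4+3/4·4=10; next y=1/2·0+3/4·10=7.5
n=1: y=7.5, sp=4, e=sp−y=-3.5; I=0.5, D=e−e_prev=-7.5; u=3/4·(-3.5)+1·0.5+3/4·(-7.5)=-7.75; next y=1/2·7.5+3/4·(-7.75)=-2.0625
n=2: y=-2.0625, sp=4, e=sp−y=6.0625; I=6.5625, D=e−e_prev=9.5625; u=3/4·6.0625+1·6.5625+3/4·9.5625=18.28125; next y=1/2·(-2.0625)+3/4·18.28125≈12.679688
n=3: y≈12.679688, sp=4, e=sp−y≈-8.679688; I≈-2.117188, D=e−e_prev≈-14.742188; u=3/4·(-8.679688)+1·(-2.117188)+3/4·(-14.742188)≈-19.683594; next y=1/2·12.679688+3/4·(-19.683594)≈-8.422852
n=4: y≈-8.422852, sp=4, e=sp−y≈12.422852; I≈10.305664, D=e−e_prev≈21.102539; u=3/4·12.422852+1·10.305664+3/4·21.102539≈35.449707; next y=1/2·(-8.422852)+3/4·35.449707≈22.375854
n=5: y≈22.375854, sp=4, e=sp−y≈-18.375854; I≈-8.070190, D=e−e_prev≈-30.798706; u=3/4·(-18.375854)+1·(-8.070190)+3/4·(-30.798706)≈-44.951111; next y=1/2·22.375854+3/4·(-44.951111)≈-22.525406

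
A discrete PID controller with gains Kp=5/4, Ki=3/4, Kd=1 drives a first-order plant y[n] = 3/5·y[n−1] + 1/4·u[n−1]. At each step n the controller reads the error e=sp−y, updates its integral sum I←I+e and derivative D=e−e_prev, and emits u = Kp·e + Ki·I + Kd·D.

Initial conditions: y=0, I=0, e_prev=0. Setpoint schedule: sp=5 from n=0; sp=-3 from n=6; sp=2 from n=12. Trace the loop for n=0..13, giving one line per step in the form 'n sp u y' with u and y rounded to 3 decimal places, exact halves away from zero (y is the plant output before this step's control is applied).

(exact arithmetic carried between steps; '≈' marks a value shown rounded to 6 d.p. or computed from one; I and e_prev carry over from the previous line; the table rounds u and y to 3 d.p., halves away from zero)
n=0: y=0, sp=5, e=sp−y=5; I=5, D=e−e_prev=5; u=5/4·5+3/4·5+1·5=15; next y=3/5·0+1/4·15=3.75
n=1: y=3.75, sp=5, e=sp−y=1.25; I=6.25, D=e−e_prev=-3.75; u=5/4·1.25+3/4·6.25+1·(-3.75)=2.5; next y=3/5·3.75+1/4·2.5=2.875
n=2: y=2.875, sp=5, e=sp−y=2.125; I=8.375, D=e−e_prev=0.875; u=5/4·2.125+3/4·8.375+1·0.875=9.8125; next y=3/5·2.875+1/4·9.8125=4.178125
n=3: y=4.178125, sp=5, e=sp−y=0.821875; I=9.196875, D=e−e_prev=-1.303125; u=5/4·0.821875+3/4·9.196875+1·(-1.303125)=6.621875; next y=3/5·4.178125+1/4·6.621875≈4.162344
n=4: y≈4.162344, sp=5, e=sp−y≈0.837656; I≈10.034531, D=e−e_prev≈0.015781; u=5/4·0.837656+3/4·10.034531+1·0.015781≈8.58875; next y=3/5·4.162344+1/4·8.58875≈4.644594
n=5: y≈4.644594, sp=5, e=sp−y≈0.355406; I≈10.389938, D=e−e_prev≈-0.48225; u=5/4·0.355406+3/4·10.389938+1·(-0.48225)≈7.754461; next y=3/5·4.644594+1/4·7.754461≈4.725371
n=6: y≈4.725371, sp=-3, e=sp−y≈-7.725371; I≈2.664566, D=e−e_prev≈-8.080778; u=5/4·(-7.725371)+3/4·2.664566+1·(-8.080778)≈-15.739068; next y=3/5·4.725371+1/4·(-15.739068)≈-1.099544
n=7: y≈-1.099544, sp=-3, e=sp−y≈-1.900456; I≈0.764110, D=e−e_prev≈5.824915; u=5/4·(-1.900456)+3/4·0.764110+1·5.824915≈4.022428; next y=3/5·(-1.099544)+1/4·4.022428≈0.345881
n=8: y≈0.345881, sp=-3, e=sp−y≈-3.345881; I≈-2.581771, D=e−e_prev≈-1.445425; u=5/4·(-3.345881)+3/4·(-2.581771)+1·(-1.445425)≈-7.564103; next y=3/5·0.345881+1/4·(-7.564103)≈-1.683497
n=9: y≈-1.683497, sp=-3, e=sp−y≈-1.316503; I≈-3.898273, D=e−e_prev≈2.029378; u=5/4·(-1.316503)+3/4·(-3.898273)+1·2.029378≈-2.539955; next y=3/5·(-1.683497)+1/4·(-2.539955)≈-1.645087
n=10: y≈-1.645087, sp=-3, e=sp−y≈-1.354913; I≈-5.253186, D=e−e_prev≈-0.038410; u=5/4·(-1.354913)+3/4·(-5.253186)+1·(-0.038410)≈-5.671941; next y=3/5·(-1.645087)+1/4·(-5.671941)≈-2.405037
n=11: y≈-2.405037, sp=-3, e=sp−y≈-0.594963; I≈-5.848148, D=e−e_prev≈0.759950; u=5/4·(-0.594963)+3/4·(-5.848148)+1·0.759950≈-4.369864; next y=3/5·(-2.405037)+1/4·(-4.369864)≈-2.535489
n=12: y≈-2.535489, sp=2, e=sp−y≈4.535489; I≈-1.312660, D=e−e_prev≈5.130451; u=5/4·4.535489+3/4·(-1.312660)+1·5.130451≈9.815317; next y=3/5·(-2.535489)+1/4·9.815317≈0.932536
n=13: y≈0.932536, sp=2, e=sp−y≈1.067464; I≈-0.245196, D=e−e_prev≈-3.468025; u=5/4·1.067464+3/4·(-0.245196)+1·(-3.468025)≈-2.317592; next y=3/5·0.932536+1/4·(-2.317592)≈-0.019876

0 5 15.000 0.000
1 5 2.500 3.750
2 5 9.813 2.875
3 5 6.622 4.178
4 5 8.589 4.162
5 5 7.754 4.645
6 -3 -15.739 4.725
7 -3 4.022 -1.100
8 -3 -7.564 0.346
9 -3 -2.540 -1.683
10 -3 -5.672 -1.645
11 -3 -4.370 -2.405
12 2 9.815 -2.535
13 2 -2.318 0.933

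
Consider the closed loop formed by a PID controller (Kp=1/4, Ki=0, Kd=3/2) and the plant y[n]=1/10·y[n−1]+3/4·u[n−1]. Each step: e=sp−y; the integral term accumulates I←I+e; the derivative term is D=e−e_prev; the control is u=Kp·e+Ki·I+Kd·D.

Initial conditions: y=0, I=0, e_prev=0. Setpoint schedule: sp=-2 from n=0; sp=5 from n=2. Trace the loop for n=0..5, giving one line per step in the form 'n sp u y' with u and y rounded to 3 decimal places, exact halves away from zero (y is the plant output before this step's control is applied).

(exact arithmetic carried between steps; '≈' marks a value shown rounded to 6 d.p. or computed from one; I and e_prev carry over from the previous line; the table rounds u and y to 3 d.p., halves away from zero)
n=0: y=0, sp=-2, e=sp−y=-2; I=-2, D=e−e_prev=-2; u=1/4·(-2)+0·(-2)+3/2·(-2)=-3.5; next y=1/10·0+3/4·(-3.5)=-2.625
n=1: y=-2.625, sp=-2, e=sp−y=0.625; I=-1.375, D=e−e_prev=2.625; u=1/4·0.625+0·(-1.375)+3/2·2.625=4.09375; next y=1/10·(-2.625)+3/4·4.09375≈2.807813
n=2: y≈2.807813, sp=5, e=sp−y≈2.192188; I≈0.817188, D=e−e_prev≈1.567188; u=1/4·2.192188+0·0.817188+3/2·1.567188≈2.898828; next y=1/10·2.807813+3/4·2.898828≈2.454902
n=3: y≈2.454902, sp=5, e=sp−y≈2.545098; I≈3.362285, D=e−e_prev≈0.352910; u=1/4·2.545098+0·3.362285+3/2·0.352910≈1.165640; next y=1/10·2.454902+3/4·1.165640≈1.119720
n=4: y≈1.119720, sp=5, e=sp−y≈3.880280; I≈7.242565, D=e−e_prev≈1.335182; u=1/4·3.880280+0·7.242565+3/2·1.335182≈2.972844; next y=1/10·1.119720+3/4·2.972844≈2.341605
n=5: y≈2.341605, sp=5, e=sp−y≈2.658395; I≈9.900961, D=e−e_prev≈-1.221885; u=1/4·2.658395+0·9.900961+3/2·(-1.221885)≈-1.168228; next y=1/10·2.341605+3/4·(-1.168228)≈-0.642011

0 -2 -3.500 0.000
1 -2 4.094 -2.625
2 5 2.899 2.808
3 5 1.166 2.455
4 5 2.973 1.120
5 5 -1.168 2.342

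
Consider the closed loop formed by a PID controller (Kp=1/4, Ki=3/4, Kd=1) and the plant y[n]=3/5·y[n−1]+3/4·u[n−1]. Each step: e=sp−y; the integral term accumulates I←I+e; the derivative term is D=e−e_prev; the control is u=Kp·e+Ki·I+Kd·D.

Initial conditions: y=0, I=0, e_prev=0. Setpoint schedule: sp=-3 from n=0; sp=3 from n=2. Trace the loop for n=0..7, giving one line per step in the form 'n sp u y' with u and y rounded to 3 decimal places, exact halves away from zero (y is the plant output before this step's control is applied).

(exact arithmetic carried between steps; '≈' marks a value shown rounded to 6 d.p. or computed from one; I and e_prev carry over from the previous line; the table rounds u and y to 3 d.p., halves away from zero)
n=0: y=0, sp=-3, e=sp−y=-3; I=-3, D=e−e_prev=-3; u=1/4·(-3)+3/4·(-3)+1·(-3)=-6; next y=3/5·0+3/4·(-6)=-4.5
n=1: y=-4.5, sp=-3, e=sp−y=1.5; I=-1.5, D=e−e_prev=4.5; u=1/4·1.5+3/4·(-1.5)+1·4.5=3.75; next y=3/5·(-4.5)+3/4·3.75=0.1125
n=2: y=0.1125, sp=3, e=sp−y=2.8875; I=1.3875, D=e−e_prev=1.3875; u=1/4·2.8875+3/4·1.3875+1·1.3875=3.15; next y=3/5·0.1125+3/4·3.15=2.43
n=3: y=2.43, sp=3, e=sp−y=0.57; I=1.9575, D=e−e_prev=-2.3175; u=1/4·0.57+3/4·1.9575+1·(-2.3175)=-0.706875; next y=3/5·2.43+3/4·(-0.706875)≈0.927844
n=4: y≈0.927844, sp=3, e=sp−y≈2.072156; I≈4.029656, D=e−e_prev≈1.502156; u=1/4·2.072156+3/4·4.029656+1·1.502156≈5.042438; next y=3/5·0.927844+3/4·5.042438≈4.338534
n=5: y≈4.338534, sp=3, e=sp−y≈-1.338534; I≈2.691122, D=e−e_prev≈-3.410691; u=1/4·(-1.338534)+3/4·2.691122+1·(-3.410691)≈-1.726983; next y=3/5·4.338534+3/4·(-1.726983)≈1.307884
n=6: y≈1.307884, sp=3, e=sp−y≈1.692116; I≈4.383238, D=e−e_prev≈3.030651; u=1/4·1.692116+3/4·4.383238+1·3.030651≈6.741109; next y=3/5·1.307884+3/4·6.741109≈5.840562
n=7: y≈5.840562, sp=3, e=sp−y≈-2.840562; I≈1.542677, D=e−e_prev≈-4.532678; u=1/4·(-2.840562)+3/4·1.542677+1·(-4.532678)≈-4.085811; next y=3/5·5.840562+3/4·(-4.085811)≈0.439979

0 -3 -6.000 0.000
1 -3 3.750 -4.500
2 3 3.150 0.113
3 3 -0.707 2.430
4 3 5.042 0.928
5 3 -1.727 4.339
6 3 6.741 1.308
7 3 -4.086 5.841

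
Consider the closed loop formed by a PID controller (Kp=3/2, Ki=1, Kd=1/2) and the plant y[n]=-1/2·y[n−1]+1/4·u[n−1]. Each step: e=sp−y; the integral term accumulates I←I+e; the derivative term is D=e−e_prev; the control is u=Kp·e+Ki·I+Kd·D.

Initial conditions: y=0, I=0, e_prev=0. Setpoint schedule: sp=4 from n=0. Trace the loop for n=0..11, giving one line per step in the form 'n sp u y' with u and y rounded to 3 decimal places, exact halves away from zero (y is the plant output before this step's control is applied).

(exact arithmetic carried between steps; '≈' marks a value shown rounded to 6 d.p. or computed from one; I and e_prev carry over from the previous line; the table rounds u and y to 3 d.p., halves away from zero)
n=0: y=0, sp=4, e=sp−y=4; I=4, D=e−e_prev=4; u=3/2·4+1·4+1/2·4=12; next y=-1/2·0+1/4·12=3
n=1: y=3, sp=4, e=sp−y=1; I=5, D=e−e_prev=-3; u=3/2·1+1·5+1/2·(-3)=5; next y=-1/2·3+1/4·5=-0.25
n=2: y=-0.25, sp=4, e=sp−y=4.25; I=9.25, D=e−e_prev=3.25; u=3/2·4.25+1·9.25+1/2·3.25=17.25; next y=-1/2·(-0.25)+1/4·17.25=4.4375
n=3: y=4.4375, sp=4, e=sp−y=-0.4375; I=8.8125, D=e−e_prev=-4.6875; u=3/2·(-0.4375)+1·8.8125+1/2·(-4.6875)=5.8125; next y=-1/2·4.4375+1/4·5.8125=-0.765625
n=4: y=-0.765625, sp=4, e=sp−y=4.765625; I=13.578125, D=e−e_prev=5.203125; u=3/2·4.765625+1·13.578125+1/2·5.203125=23.328125; next y=-1/2·(-0.765625)+1/4·23.328125≈6.214844
n=5: y≈6.214844, sp=4, e=sp−y≈-2.214844; I≈11.363281, D=e−e_prev≈-6.980469; u=3/2·(-2.214844)+1·11.363281+1/2·(-6.980469)≈4.550781; next y=-1/2·6.214844+1/4·4.550781≈-1.969727
n=6: y≈-1.969727, sp=4, e=sp−y≈5.969727; I≈17.333008, D=e−e_prev≈8.184570; u=3/2·5.969727+1·17.333008+1/2·8.184570≈30.379883; next y=-1/2·(-1.969727)+1/4·30.379883≈8.579834
n=7: y≈8.579834, sp=4, e=sp−y≈-4.579834; I≈12.753174, D=e−e_prev≈-10.549561; u=3/2·(-4.579834)+1·12.753174+1/2·(-10.549561)≈0.608643; next y=-1/2·8.579834+1/4·0.608643≈-4.137756
n=8: y≈-4.137756, sp=4, e=sp−y≈8.137756; I≈20.890930, D=e−e_prev≈12.717590; u=3/2·8.137756+1·20.890930+1/2·12.717590≈39.456360; next y=-1/2·(-4.137756)+1/4·39.456360≈11.932968
n=9: y≈11.932968, sp=4, e=sp−y≈-7.932968; I≈12.957962, D=e−e_prev≈-16.070724; u=3/2·(-7.932968)+1·12.957962+1/2·(-16.070724)≈-6.976852; next y=-1/2·11.932968+1/4·(-6.976852)≈-7.710697
n=10: y≈-7.710697, sp=4, e=sp−y≈11.710697; I≈24.668659, D=e−e_prev≈19.643665; u=3/2·11.710697+1·24.668659+1/2·19.643665≈52.056538; next y=-1/2·(-7.710697)+1/4·52.056538≈16.869483
n=11: y≈16.869483, sp=4, e=sp−y≈-12.869483; I≈11.799176, D=e−e_prev≈-24.580180; u=3/2·(-12.869483)+1·11.799176+1/2·(-24.580180)≈-19.795138; next y=-1/2·16.869483+1/4·(-19.795138)≈-13.383526

0 4 12.000 0.000
1 4 5.000 3.000
2 4 17.250 -0.250
3 4 5.813 4.438
4 4 23.328 -0.766
5 4 4.551 6.215
6 4 30.380 -1.970
7 4 0.609 8.580
8 4 39.456 -4.138
9 4 -6.977 11.933
10 4 52.057 -7.711
11 4 -19.795 16.869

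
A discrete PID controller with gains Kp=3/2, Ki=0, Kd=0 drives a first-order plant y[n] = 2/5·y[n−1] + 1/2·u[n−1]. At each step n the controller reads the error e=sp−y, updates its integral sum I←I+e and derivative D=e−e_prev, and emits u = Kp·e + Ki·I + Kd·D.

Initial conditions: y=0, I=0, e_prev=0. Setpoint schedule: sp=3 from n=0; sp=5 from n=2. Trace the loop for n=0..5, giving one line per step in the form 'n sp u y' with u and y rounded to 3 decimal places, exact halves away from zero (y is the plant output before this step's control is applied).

0 3 4.500 0.000
1 3 1.125 2.250
2 5 5.306 1.463
3 5 2.643 3.238
4 5 3.575 2.617
5 5 3.249 2.834

(exact arithmetic carried between steps; '≈' marks a value shown rounded to 6 d.p. or computed from one; I and e_prev carry over from the previous line; the table rounds u and y to 3 d.p., halves away from zero)
n=0: y=0, sp=3, e=sp−y=3; I=3, D=e−e_prev=3; u=3/2·3+0·3+0·3=4.5; next y=2/5·0+1/2·4.5=2.25
n=1: y=2.25, sp=3, e=sp−y=0.75; I=3.75, D=e−e_prev=-2.25; u=3/2·0.75+0·3.75+0·(-2.25)=1.125; next y=2/5·2.25+1/2·1.125=1.4625
n=2: y=1.4625, sp=5, e=sp−y=3.5375; I=7.2875, D=e−e_prev=2.7875; u=3/2·3.5375+0·7.2875+0·2.7875=5.30625; next y=2/5·1.4625+1/2·5.30625=3.238125
n=3: y=3.238125, sp=5, e=sp−y=1.761875; I=9.049375, D=e−e_prev=-1.775625; u=3/2·1.761875+0·9.049375+0·(-1.775625)≈2.642813; next y=2/5·3.238125+1/2·2.642813≈2.616656
n=4: y≈2.616656, sp=5, e=sp−y≈2.383344; I≈11.432719, D=e−e_prev≈0.621469; u=3/2·2.383344+0·11.432719+0·0.621469≈3.575016; next y=2/5·2.616656+1/2·3.575016≈2.834170
n=5: y≈2.834170, sp=5, e=sp−y≈2.165830; I≈13.598548, D=e−e_prev≈-0.217514; u=3/2·2.165830+0·13.598548+0·(-0.217514)≈3.248745; next y=2/5·2.834170+1/2·3.248745≈2.758040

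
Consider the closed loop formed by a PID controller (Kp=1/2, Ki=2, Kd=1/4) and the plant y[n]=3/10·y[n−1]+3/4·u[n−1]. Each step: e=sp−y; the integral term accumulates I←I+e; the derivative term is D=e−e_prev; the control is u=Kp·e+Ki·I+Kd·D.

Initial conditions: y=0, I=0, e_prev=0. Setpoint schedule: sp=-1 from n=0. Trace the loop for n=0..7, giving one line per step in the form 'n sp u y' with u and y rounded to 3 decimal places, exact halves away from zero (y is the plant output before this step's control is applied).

0 -1 -2.750 0.000
1 -1 1.172 -2.063
2 -1 -3.606 0.260
3 -1 2.393 -2.626
4 -1 -5.067 1.006
5 -1 4.216 -3.498
6 -1 -7.344 2.113
7 -1 7.047 -4.874

(exact arithmetic carried between steps; '≈' marks a value shown rounded to 6 d.p. or computed from one; I and e_prev carry over from the previous line; the table rounds u and y to 3 d.p., halves away from zero)
n=0: y=0, sp=-1, e=sp−y=-1; I=-1, D=e−e_prev=-1; u=1/2·(-1)+2·(-1)+1/4·(-1)=-2.75; next y=3/10·0+3/4·(-2.75)=-2.0625
n=1: y=-2.0625, sp=-1, e=sp−y=1.0625; I=0.0625, D=e−e_prev=2.0625; u=1/2·1.0625+2·0.0625+1/4·2.0625=1.171875; next y=3/10·(-2.0625)+3/4·1.171875≈0.260156
n=2: y≈0.260156, sp=-1, e=sp−y≈-1.260156; I≈-1.197656, D=e−e_prev≈-2.322656; u=1/2·(-1.260156)+2·(-1.197656)+1/4·(-2.322656)≈-3.606055; next y=3/10·0.260156+3/4·(-3.606055)≈-2.626494
n=3: y≈-2.626494, sp=-1, e=sp−y≈1.626494; I≈0.428838, D=e−e_prev≈2.886650; u=1/2·1.626494+2·0.428838+1/4·2.886650≈2.392585; next y=3/10·(-2.626494)+3/4·2.392585≈1.006491
n=4: y≈1.006491, sp=-1, e=sp−y≈-2.006491; I≈-1.577653, D=e−e_prev≈-3.632985; u=1/2·(-2.006491)+2·(-1.577653)+1/4·(-3.632985)≈-5.066798; next y=3/10·1.006491+3/4·(-5.066798)≈-3.498151
n=5: y≈-3.498151, sp=-1, e=sp−y≈2.498151; I≈0.920498, D=e−e_prev≈4.504642; u=1/2·2.498151+2·0.920498+1/4·4.504642≈4.216232; next y=3/10·(-3.498151)+3/4·4.216232≈2.112729
n=6: y≈2.112729, sp=-1, e=sp−y≈-3.112729; I≈-2.192231, D=e−e_prev≈-5.610880; u=1/2·(-3.112729)+2·(-2.192231)+1/4·(-5.610880)≈-7.343545; next y=3/10·2.112729+3/4·(-7.343545)≈-4.873841
n=7: y≈-4.873841, sp=-1, e=sp−y≈3.873841; I≈1.681610, D=e−e_prev≈6.986569; u=1/2·3.873841+2·1.681610+1/4·6.986569≈7.046782; next y=3/10·(-4.873841)+3/4·7.046782≈3.822935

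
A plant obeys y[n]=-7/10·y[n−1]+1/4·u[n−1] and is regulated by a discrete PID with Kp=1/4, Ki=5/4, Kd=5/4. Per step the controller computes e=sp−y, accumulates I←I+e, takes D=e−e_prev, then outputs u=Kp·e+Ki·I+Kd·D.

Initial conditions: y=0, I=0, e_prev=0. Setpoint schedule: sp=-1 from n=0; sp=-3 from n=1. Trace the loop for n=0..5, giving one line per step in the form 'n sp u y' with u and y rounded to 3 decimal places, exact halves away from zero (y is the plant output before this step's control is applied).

(exact arithmetic carried between steps; '≈' marks a value shown rounded to 6 d.p. or computed from one; I and e_prev carry over from the previous line; the table rounds u and y to 3 d.p., halves away from zero)
n=0: y=0, sp=-1, e=sp−y=-1; I=-1, D=e−e_prev=-1; u=1/4·(-1)+5/4·(-1)+5/4·(-1)=-2.75; next y=-7/10·0+1/4·(-2.75)=-0.6875
n=1: y=-0.6875, sp=-3, e=sp−y=-2.3125; I=-3.3125, D=e−e_prev=-1.3125; u=1/4·(-2.3125)+5/4·(-3.3125)+5/4·(-1.3125)=-6.359375; next y=-7/10·(-0.6875)+1/4·(-6.359375)≈-1.108594
n=2: y≈-1.108594, sp=-3, e=sp−y≈-1.891406; I≈-5.203906, D=e−e_prev≈0.421094; u=1/4·(-1.891406)+5/4·(-5.203906)+5/4·0.421094≈-6.451367; next y=-7/10·(-1.108594)+1/4·(-6.451367)≈-0.836826
n=3: y≈-0.836826, sp=-3, e=sp−y≈-2.163174; I≈-7.367080, D=e−e_prev≈-0.271768; u=1/4·(-2.163174)+5/4·(-7.367080)+5/4·(-0.271768)≈-10.089353; next y=-7/10·(-0.836826)+1/4·(-10.089353)≈-1.936560
n=4: y≈-1.936560, sp=-3, e=sp−y≈-1.063440; I≈-8.430520, D=e−e_prev≈1.099734; u=1/4·(-1.063440)+5/4·(-8.430520)+5/4·1.099734≈-9.429343; next y=-7/10·(-1.936560)+1/4·(-9.429343)≈-1.001744
n=5: y≈-1.001744, sp=-3, e=sp−y≈-1.998256; I≈-10.428776, D=e−e_prev≈-0.934816; u=1/4·(-1.998256)+5/4·(-10.428776)+5/4·(-0.934816)≈-14.704055; next y=-7/10·(-1.001744)+1/4·(-14.704055)≈-2.974793

0 -1 -2.750 0.000
1 -3 -6.359 -0.688
2 -3 -6.451 -1.109
3 -3 -10.089 -0.837
4 -3 -9.429 -1.937
5 -3 -14.704 -1.002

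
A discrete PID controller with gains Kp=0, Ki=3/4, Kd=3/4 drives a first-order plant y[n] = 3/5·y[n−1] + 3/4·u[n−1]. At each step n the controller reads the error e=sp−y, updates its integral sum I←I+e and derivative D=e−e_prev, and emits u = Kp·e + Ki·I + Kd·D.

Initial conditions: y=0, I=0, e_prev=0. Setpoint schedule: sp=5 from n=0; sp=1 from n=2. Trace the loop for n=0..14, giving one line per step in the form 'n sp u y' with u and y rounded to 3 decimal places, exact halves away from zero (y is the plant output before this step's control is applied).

(exact arithmetic carried between steps; '≈' marks a value shown rounded to 6 d.p. or computed from one; I and e_prev carry over from the previous line; the table rounds u and y to 3 d.p., halves away from zero)
n=0: y=0, sp=5, e=sp−y=5; I=5, D=e−e_prev=5; u=0·5+3/4·5+3/4·5=7.5; next y=3/5·0+3/4·7.5=5.625
n=1: y=5.625, sp=5, e=sp−y=-0.625; I=4.375, D=e−e_prev=-5.625; u=0·(-0.625)+3/4·4.375+3/4·(-5.625)=-0.9375; next y=3/5·5.625+3/4·(-0.9375)=2.671875
n=2: y=2.671875, sp=1, e=sp−y=-1.671875; I=2.703125, D=e−e_prev=-1.046875; u=0·(-1.671875)+3/4·2.703125+3/4·(-1.046875)≈1.242188; next y=3/5·2.671875+3/4·1.242188≈2.534766
n=3: y≈2.534766, sp=1, e=sp−y≈-1.534766; I≈1.168359, D=e−e_prev≈0.137109; u=0·(-1.534766)+3/4·1.168359+3/4·0.137109≈0.979102; next y=3/5·2.534766+3/4·0.979102≈2.255186
n=4: y≈2.255186, sp=1, e=sp−y≈-1.255186; I≈-0.086826, D=e−e_prev≈0.279580; u=0·(-1.255186)+3/4·(-0.086826)+3/4·0.279580≈0.144565; next y=3/5·2.255186+3/4·0.144565≈1.461535
n=5: y≈1.461535, sp=1, e=sp−y≈-0.461535; I≈-0.548362, D=e−e_prev≈0.793650; u=0·(-0.461535)+3/4·(-0.548362)+3/4·0.793650≈0.183966; next y=3/5·1.461535+3/4·0.183966≈1.014896
n=6: y≈1.014896, sp=1, e=sp−y≈-0.014896; I≈-0.563258, D=e−e_prev≈0.446639; u=0·(-0.014896)+3/4·(-0.563258)+3/4·0.446639≈-0.087464; next y=3/5·1.014896+3/4·(-0.087464)≈0.543340
n=7: y≈0.543340, sp=1, e=sp−y≈0.456660; I≈-0.106597, D=e−e_prev≈0.471556; u=0·0.456660+3/4·(-0.106597)+3/4·0.471556≈0.273719; next y=3/5·0.543340+3/4·0.273719≈0.531293
n=8: y≈0.531293, sp=1, e=sp−y≈0.468707; I≈0.362109, D=e−e_prev≈0.012047; u=0·0.468707+3/4·0.362109+3/4·0.012047≈0.280617; next y=3/5·0.531293+3/4·0.280617≈0.529239
n=9: y≈0.529239, sp=1, e=sp−y≈0.470761; I≈0.832871, D=e−e_prev≈0.002055; u=0·0.470761+3/4·0.832871+3/4·0.002055≈0.626194; next y=3/5·0.529239+3/4·0.626194≈0.787189
n=10: y≈0.787189, sp=1, e=sp−y≈0.212811; I≈1.045682, D=e−e_prev≈-0.257950; u=0·0.212811+3/4·1.045682+3/4·(-0.257950)≈0.590799; next y=3/5·0.787189+3/4·0.590799≈0.915412
n=11: y≈0.915412, sp=1, e=sp−y≈0.084588; I≈1.130270, D=e−e_prev≈-0.128224; u=0·0.084588+3/4·1.130270+3/4·(-0.128224)≈0.751534; next y=3/5·0.915412+3/4·0.751534≈1.112898
n=12: y≈1.112898, sp=1, e=sp−y≈-0.112898; I≈1.017371, D=e−e_prev≈-0.197486; u=0·(-0.112898)+3/4·1.017371+3/4·(-0.197486)≈0.614914; next y=3/5·1.112898+3/4·0.614914≈1.128925
n=13: y≈1.128925, sp=1, e=sp−y≈-0.128925; I≈0.888447, D=e−e_prev≈-0.016026; u=0·(-0.128925)+3/4·0.888447+3/4·(-0.016026)≈0.654315; next y=3/5·1.128925+3/4·0.654315≈1.168091
n=14: y≈1.168091, sp=1, e=sp−y≈-0.168091; I≈0.720356, D=e−e_prev≈-0.039167; u=0·(-0.168091)+3/4·0.720356+3/4·(-0.039167)≈0.510892; next y=3/5·1.168091+3/4·0.510892≈1.084024

0 5 7.500 0.000
1 5 -0.938 5.625
2 1 1.242 2.672
3 1 0.979 2.535
4 1 0.145 2.255
5 1 0.184 1.462
6 1 -0.087 1.015
7 1 0.274 0.543
8 1 0.281 0.531
9 1 0.626 0.529
10 1 0.591 0.787
11 1 0.752 0.915
12 1 0.615 1.113
13 1 0.654 1.129
14 1 0.511 1.168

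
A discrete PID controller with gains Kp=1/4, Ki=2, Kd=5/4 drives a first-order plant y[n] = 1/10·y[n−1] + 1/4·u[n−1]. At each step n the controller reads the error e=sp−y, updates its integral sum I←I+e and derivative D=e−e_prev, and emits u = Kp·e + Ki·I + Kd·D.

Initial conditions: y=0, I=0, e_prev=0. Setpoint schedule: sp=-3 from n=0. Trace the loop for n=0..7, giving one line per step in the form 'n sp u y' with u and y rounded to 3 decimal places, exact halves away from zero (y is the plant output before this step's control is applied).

(exact arithmetic carried between steps; '≈' marks a value shown rounded to 6 d.p. or computed from one; I and e_prev carry over from the previous line; the table rounds u and y to 3 d.p., halves away from zero)
n=0: y=0, sp=-3, e=sp−y=-3; I=-3, D=e−e_prev=-3; u=1/4·(-3)+2·(-3)+5/4·(-3)=-10.5; next y=1/10·0+1/4·(-10.5)=-2.625
n=1: y=-2.625, sp=-3, e=sp−y=-0.375; I=-3.375, D=e−e_prev=2.625; u=1/4·(-0.375)+2·(-3.375)+5/4·2.625=-3.5625; next y=1/10·(-2.625)+1/4·(-3.5625)=-1.153125
n=2: y=-1.153125, sp=-3, e=sp−y=-1.846875; I=-5.221875, D=e−e_prev=-1.471875; u=1/4·(-1.846875)+2·(-5.221875)+5/4·(-1.471875)≈-12.745313; next y=1/10·(-1.153125)+1/4·(-12.745313)≈-3.301641
n=3: y≈-3.301641, sp=-3, e=sp−y≈0.301641; I≈-4.920234, D=e−e_prev≈2.148516; u=1/4·0.301641+2·(-4.920234)+5/4·2.148516≈-7.079414; next y=1/10·(-3.301641)+1/4·(-7.079414)≈-2.100018
n=4: y≈-2.100018, sp=-3, e=sp−y≈-0.899982; I≈-5.820217, D=e−e_prev≈-1.201623; u=1/4·(-0.899982)+2·(-5.820217)+5/4·(-1.201623)≈-13.367458; next y=1/10·(-2.100018)+1/4·(-13.367458)≈-3.551866
n=5: y≈-3.551866, sp=-3, e=sp−y≈0.551866; I≈-5.268351, D=e−e_prev≈1.451849; u=1/4·0.551866+2·(-5.268351)+5/4·1.451849≈-8.583924; next y=1/10·(-3.551866)+1/4·(-8.583924)≈-2.501168
n=6: y≈-2.501168, sp=-3, e=sp−y≈-0.498832; I≈-5.767183, D=e−e_prev≈-1.050699; u=1/4·(-0.498832)+2·(-5.767183)+5/4·(-1.050699)≈-12.972448; next y=1/10·(-2.501168)+1/4·(-12.972448)≈-3.493229
n=7: y≈-3.493229, sp=-3, e=sp−y≈0.493229; I≈-5.273954, D=e−e_prev≈0.992061; u=1/4·0.493229+2·(-5.273954)+5/4·0.992061≈-9.184525; next y=1/10·(-3.493229)+1/4·(-9.184525)≈-2.645454

0 -3 -10.500 0.000
1 -3 -3.563 -2.625
2 -3 -12.745 -1.153
3 -3 -7.079 -3.302
4 -3 -13.367 -2.100
5 -3 -8.584 -3.552
6 -3 -12.972 -2.501
7 -3 -9.185 -3.493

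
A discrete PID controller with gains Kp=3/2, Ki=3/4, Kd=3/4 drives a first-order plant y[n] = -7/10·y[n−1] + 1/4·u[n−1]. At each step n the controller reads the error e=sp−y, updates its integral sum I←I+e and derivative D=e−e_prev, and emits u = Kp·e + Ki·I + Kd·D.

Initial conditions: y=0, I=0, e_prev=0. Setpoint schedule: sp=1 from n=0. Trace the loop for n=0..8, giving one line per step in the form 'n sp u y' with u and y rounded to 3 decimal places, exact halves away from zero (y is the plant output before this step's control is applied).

(exact arithmetic carried between steps; '≈' marks a value shown rounded to 6 d.p. or computed from one; I and e_prev carry over from the previous line; the table rounds u and y to 3 d.p., halves away from zero)
n=0: y=0, sp=1, e=sp−y=1; I=1, D=e−e_prev=1; u=3/2·1+3/4·1+3/4·1=3; next y=-7/10·0+1/4·3=0.75
n=1: y=0.75, sp=1, e=sp−y=0.25; I=1.25, D=e−e_prev=-0.75; u=3/2·0.25+3/4·1.25+3/4·(-0.75)=0.75; next y=-7/10·0.75+1/4·0.75=-0.3375
n=2: y=-0.3375, sp=1, e=sp−y=1.3375; I=2.5875, D=e−e_prev=1.0875; u=3/2·1.3375+3/4·2.5875+3/4·1.0875=4.7625; next y=-7/10·(-0.3375)+1/4·4.7625=1.426875
n=3: y=1.426875, sp=1, e=sp−y=-0.426875; I=2.160625, D=e−e_prev=-1.764375; u=3/2·(-0.426875)+3/4·2.160625+3/4·(-1.764375)=-0.343125; next y=-7/10·1.426875+1/4·(-0.343125)≈-1.084594
n=4: y≈-1.084594, sp=1, e=sp−y≈2.084594; I≈4.245219, D=e−e_prev≈2.511469; u=3/2·2.084594+3/4·4.245219+3/4·2.511469≈8.194406; next y=-7/10·(-1.084594)+1/4·8.194406≈2.807817
n=5: y≈2.807817, sp=1, e=sp−y≈-1.807817; I≈2.437402, D=e−e_prev≈-3.892411; u=3/2·(-1.807817)+3/4·2.437402+3/4·(-3.892411)≈-3.802983; next y=-7/10·2.807817+1/4·(-3.802983)≈-2.916218
n=6: y≈-2.916218, sp=1, e=sp−y≈3.916218; I≈6.353619, D=e−e_prev≈5.724035; u=3/2·3.916218+3/4·6.353619+3/4·5.724035≈14.932567; next y=-7/10·(-2.916218)+1/4·14.932567≈5.774494
n=7: y≈5.774494, sp=1, e=sp−y≈-4.774494; I≈1.579125, D=e−e_prev≈-8.690712; u=3/2·(-4.774494)+3/4·1.579125+3/4·(-8.690712)≈-12.495432; next y=-7/10·5.774494+1/4·(-12.495432)≈-7.166004
n=8: y≈-7.166004, sp=1, e=sp−y≈8.166004; I≈9.745129, D=e−e_prev≈12.940498; u=3/2·8.166004+3/4·9.745129+3/4·12.940498≈29.263226; next y=-7/10·(-7.166004)+1/4·29.263226≈12.332009

0 1 3.000 0.000
1 1 0.750 0.750
2 1 4.763 -0.338
3 1 -0.343 1.427
4 1 8.194 -1.085
5 1 -3.803 2.808
6 1 14.933 -2.916
7 1 -12.495 5.774
8 1 29.263 -7.166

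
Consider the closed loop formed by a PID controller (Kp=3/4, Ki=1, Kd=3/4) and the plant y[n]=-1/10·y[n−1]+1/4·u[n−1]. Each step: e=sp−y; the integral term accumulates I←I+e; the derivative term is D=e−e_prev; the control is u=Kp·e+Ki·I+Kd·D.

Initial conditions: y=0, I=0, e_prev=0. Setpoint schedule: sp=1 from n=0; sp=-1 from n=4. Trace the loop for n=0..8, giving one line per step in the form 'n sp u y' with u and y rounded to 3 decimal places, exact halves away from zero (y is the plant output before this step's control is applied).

(exact arithmetic carried between steps; '≈' marks a value shown rounded to 6 d.p. or computed from one; I and e_prev carry over from the previous line; the table rounds u and y to 3 d.p., halves away from zero)
n=0: y=0, sp=1, e=sp−y=1; I=1, D=e−e_prev=1; u=3/4·1+1·1+3/4·1=2.5; next y=-1/10·0+1/4·2.5=0.625
n=1: y=0.625, sp=1, e=sp−y=0.375; I=1.375, D=e−e_prev=-0.625; u=3/4·0.375+1·1.375+3/4·(-0.625)=1.1875; next y=-1/10·0.625+1/4·1.1875=0.234375
n=2: y=0.234375, sp=1, e=sp−y=0.765625; I=2.140625, D=e−e_prev=0.390625; u=3/4·0.765625+1·2.140625+3/4·0.390625≈3.007813; next y=-1/10·0.234375+1/4·3.007813≈0.728516
n=3: y≈0.728516, sp=1, e=sp−y≈0.271484; I≈2.412109, D=e−e_prev≈-0.494141; u=3/4·0.271484+1·2.412109+3/4·(-0.494141)≈2.245117; next y=-1/10·0.728516+1/4·2.245117≈0.488428
n=4: y≈0.488428, sp=-1, e=sp−y≈-1.488428; I≈0.923682, D=e−e_prev≈-1.759912; u=3/4·(-1.488428)+1·0.923682+3/4·(-1.759912)≈-1.512573; next y=-1/10·0.488428+1/4·(-1.512573)≈-0.426986
n=5: y≈-0.426986, sp=-1, e=sp−y≈-0.573014; I≈0.350668, D=e−e_prev≈0.915414; u=3/4·(-0.573014)+1·0.350668+3/4·0.915414≈0.607468; next y=-1/10·(-0.426986)+1/4·0.607468≈0.194566
n=6: y≈0.194566, sp=-1, e=sp−y≈-1.194566; I≈-0.843898, D=e−e_prev≈-0.621552; u=3/4·(-1.194566)+1·(-0.843898)+3/4·(-0.621552)≈-2.205986; next y=-1/10·0.194566+1/4·(-2.205986)≈-0.570953
n=7: y≈-0.570953, sp=-1, e=sp−y≈-0.429047; I≈-1.272945, D=e−e_prev≈0.765518; u=3/4·(-0.429047)+1·(-1.272945)+3/4·0.765518≈-1.020591; next y=-1/10·(-0.570953)+1/4·(-1.020591)≈-0.198053
n=8: y≈-0.198053, sp=-1, e=sp−y≈-0.801947; I≈-2.074892, D=e−e_prev≈-0.372900; u=3/4·(-0.801947)+1·(-2.074892)+3/4·(-0.372900)≈-2.956028; next y=-1/10·(-0.198053)+1/4·(-2.956028)≈-0.719202

0 1 2.500 0.000
1 1 1.188 0.625
2 1 3.008 0.234
3 1 2.245 0.729
4 -1 -1.513 0.488
5 -1 0.607 -0.427
6 -1 -2.206 0.195
7 -1 -1.021 -0.571
8 -1 -2.956 -0.198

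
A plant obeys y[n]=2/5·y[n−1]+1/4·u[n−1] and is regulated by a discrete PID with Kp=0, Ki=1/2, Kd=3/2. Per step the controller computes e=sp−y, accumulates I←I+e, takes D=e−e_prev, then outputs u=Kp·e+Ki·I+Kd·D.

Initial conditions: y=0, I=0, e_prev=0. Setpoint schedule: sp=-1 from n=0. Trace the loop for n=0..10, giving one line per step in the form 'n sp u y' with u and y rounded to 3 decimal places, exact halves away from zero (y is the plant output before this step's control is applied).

(exact arithmetic carried between steps; '≈' marks a value shown rounded to 6 d.p. or computed from one; I and e_prev carry over from the previous line; the table rounds u and y to 3 d.p., halves away from zero)
n=0: y=0, sp=-1, e=sp−y=-1; I=-1, D=e−e_prev=-1; u=0·(-1)+1/2·(-1)+3/2·(-1)=-2; next y=2/5·0+1/4·(-2)=-0.5
n=1: y=-0.5, sp=-1, e=sp−y=-0.5; I=-1.5, D=e−e_prev=0.5; u=0·(-0.5)+1/2·(-1.5)+3/2·0.5=0; next y=2/5·(-0.5)+1/4·0=-0.2
n=2: y=-0.2, sp=-1, e=sp−y=-0.8; I=-2.3, D=e−e_prev=-0.3; u=0·(-0.8)+1/2·(-2.3)+3/2·(-0.3)=-1.6; next y=2/5·(-0.2)+1/4·(-1.6)=-0.48
n=3: y=-0.48, sp=-1, e=sp−y=-0.52; I=-2.82, D=e−e_prev=0.28; u=0·(-0.52)+1/2·(-2.82)+3/2·0.28=-0.99; next y=2/5·(-0.48)+1/4·(-0.99)=-0.4395
n=4: y=-0.4395, sp=-1, e=sp−y=-0.5605; I=-3.3805, D=e−e_prev=-0.0405; u=0·(-0.5605)+1/2·(-3.3805)+3/2·(-0.0405)=-1.751; next y=2/5·(-0.4395)+1/4·(-1.751)=-0.61355
n=5: y=-0.61355, sp=-1, e=sp−y=-0.38645; I=-3.76695, D=e−e_prev=0.17405; u=0·(-0.38645)+1/2·(-3.76695)+3/2·0.17405=-1.6224; next y=2/5·(-0.61355)+1/4·(-1.6224)=-0.65102
n=6: y=-0.65102, sp=-1, e=sp−y=-0.34898; I=-4.11593, D=e−e_prev=0.03747; u=0·(-0.34898)+1/2·(-4.11593)+3/2·0.03747=-2.00176; next y=2/5·(-0.65102)+1/4·(-2.00176)=-0.760848
n=7: y=-0.760848, sp=-1, e=sp−y=-0.239152; I=-4.355082, D=e−e_prev=0.109828; u=0·(-0.239152)+1/2·(-4.355082)+3/2·0.109828=-2.012799; next y=2/5·(-0.760848)+1/4·(-2.012799)≈-0.807539
n=8: y≈-0.807539, sp=-1, e=sp−y≈-0.192461; I≈-4.547543, D=e−e_prev≈0.046691; u=0·(-0.192461)+1/2·(-4.547543)+3/2·0.046691≈-2.203735; next y=2/5·(-0.807539)+1/4·(-2.203735)≈-0.873949
n=9: y≈-0.873949, sp=-1, e=sp−y≈-0.126051; I≈-4.673594, D=e−e_prev≈0.066410; u=0·(-0.126051)+1/2·(-4.673594)+3/2·0.066410≈-2.237181; next y=2/5·(-0.873949)+1/4·(-2.237181)≈-0.908875
n=10: y≈-0.908875, sp=-1, e=sp−y≈-0.091125; I≈-4.764719, D=e−e_prev≈0.034926; u=0·(-0.091125)+1/2·(-4.764719)+3/2·0.034926≈-2.329971; next y=2/5·(-0.908875)+1/4·(-2.329971)≈-0.946043

0 -1 -2.000 0.000
1 -1 0.000 -0.500
2 -1 -1.600 -0.200
3 -1 -0.990 -0.480
4 -1 -1.751 -0.440
5 -1 -1.622 -0.614
6 -1 -2.002 -0.651
7 -1 -2.013 -0.761
8 -1 -2.204 -0.808
9 -1 -2.237 -0.874
10 -1 -2.330 -0.909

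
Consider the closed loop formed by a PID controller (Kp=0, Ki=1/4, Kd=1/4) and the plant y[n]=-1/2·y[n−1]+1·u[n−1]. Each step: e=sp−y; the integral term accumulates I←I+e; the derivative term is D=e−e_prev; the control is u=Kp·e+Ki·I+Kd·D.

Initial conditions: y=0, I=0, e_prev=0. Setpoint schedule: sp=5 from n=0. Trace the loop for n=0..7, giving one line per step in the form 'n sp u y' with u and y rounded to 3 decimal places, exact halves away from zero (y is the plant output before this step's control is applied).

(exact arithmetic carried between steps; '≈' marks a value shown rounded to 6 d.p. or computed from one; I and e_prev carry over from the previous line; the table rounds u and y to 3 d.p., halves away from zero)
n=0: y=0, sp=5, e=sp−y=5; I=5, D=e−e_prev=5; u=0·5+1/4·5+1/4·5=2.5; next y=-1/2·0+1·2.5=2.5
n=1: y=2.5, sp=5, e=sp−y=2.5; I=7.5, D=e−e_prev=-2.5; u=0·2.5+1/4·7.5+1/4·(-2.5)=1.25; next y=-1/2·2.5+1·1.25=0
n=2: y=0, sp=5, e=sp−y=5; I=12.5, D=e−e_prev=2.5; u=0·5+1/4·12.5+1/4·2.5=3.75; next y=-1/2·0+1·3.75=3.75
n=3: y=3.75, sp=5, e=sp−y=1.25; I=13.75, D=e−e_prev=-3.75; u=0·1.25+1/4·13.75+1/4·(-3.75)=2.5; next y=-1/2·3.75+1·2.5=0.625
n=4: y=0.625, sp=5, e=sp−y=4.375; I=18.125, D=e−e_prev=3.125; u=0·4.375+1/4·18.125+1/4·3.125=5.3125; next y=-1/2·0.625+1·5.3125=5
n=5: y=5, sp=5, e=sp−y=0; I=18.125, D=e−e_prev=-4.375; u=0·0+1/4·18.125+1/4·(-4.375)=3.4375; next y=-1/2·5+1·3.4375=0.9375
n=6: y=0.9375, sp=5, e=sp−y=4.0625; I=22.1875, D=e−e_prev=4.0625; u=0·4.0625+1/4·22.1875+1/4·4.0625=6.5625; next y=-1/2·0.9375+1·6.5625=6.09375
n=7: y=6.09375, sp=5, e=sp−y=-1.09375; I=21.09375, D=e−e_prev=-5.15625; u=0·(-1.09375)+1/4·21.09375+1/4·(-5.15625)=3.984375; next y=-1/2·6.09375+1·3.984375=0.9375

0 5 2.500 0.000
1 5 1.250 2.500
2 5 3.750 0.000
3 5 2.500 3.750
4 5 5.313 0.625
5 5 3.438 5.000
6 5 6.563 0.938
7 5 3.984 6.094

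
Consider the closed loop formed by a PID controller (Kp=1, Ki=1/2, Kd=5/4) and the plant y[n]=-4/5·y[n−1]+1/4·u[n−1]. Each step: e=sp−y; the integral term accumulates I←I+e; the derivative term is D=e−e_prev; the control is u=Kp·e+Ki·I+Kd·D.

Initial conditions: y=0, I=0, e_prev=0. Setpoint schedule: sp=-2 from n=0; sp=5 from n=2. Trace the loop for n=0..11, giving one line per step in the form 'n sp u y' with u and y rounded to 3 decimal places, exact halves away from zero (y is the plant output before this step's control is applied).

(exact arithmetic carried between steps; '≈' marks a value shown rounded to 6 d.p. or computed from one; I and e_prev carry over from the previous line; the table rounds u and y to 3 d.p., halves away from zero)
n=0: y=0, sp=-2, e=sp−y=-2; I=-2, D=e−e_prev=-2; u=1·(-2)+1/2·(-2)+5/4·(-2)=-5.5; next y=-4/5·0+1/4·(-5.5)=-1.375
n=1: y=-1.375, sp=-2, e=sp−y=-0.625; I=-2.625, D=e−e_prev=1.375; u=1·(-0.625)+1/2·(-2.625)+5/4·1.375=-0.21875; next y=-4/5·(-1.375)+1/4·(-0.21875)≈1.045313
n=2: y≈1.045313, sp=5, e=sp−y≈3.954688; I≈1.329688, D=e−e_prev≈4.579688; u=1·3.954688+1/2·1.329688+5/4·4.579688≈10.344141; next y=-4/5·1.045313+1/4·10.344141≈1.749785
n=3: y≈1.749785, sp=5, e=sp−y≈3.250215; I≈4.579902, D=e−e_prev≈-0.704473; u=1·3.250215+1/2·4.579902+5/4·(-0.704473)≈4.659575; next y=-4/5·1.749785+1/4·4.659575≈-0.234934
n=4: y≈-0.234934, sp=5, e=sp−y≈5.234934; I≈9.814837, D=e−e_prev≈1.984719; u=1·5.234934+1/2·9.814837+5/4·1.984719≈12.623252; next y=-4/5·(-0.234934)+1/4·12.623252≈3.343760
n=5: y≈3.343760, sp=5, e=sp−y≈1.656240; I≈11.471076, D=e−e_prev≈-3.578695; u=1·1.656240+1/2·11.471076+5/4·(-3.578695)≈2.918409; next y=-4/5·3.343760+1/4·2.918409≈-1.945406
n=6: y≈-1.945406, sp=5, e=sp−y≈6.945406; I≈18.416482, D=e−e_prev≈5.289167; u=1·6.945406+1/2·18.416482+5/4·5.289167≈22.765105; next y=-4/5·(-1.945406)+1/4·22.765105≈7.247601
n=7: y≈7.247601, sp=5, e=sp−y≈-2.247601; I≈16.168881, D=e−e_prev≈-9.193007; u=1·(-2.247601)+1/2·16.168881+5/4·(-9.193007)≈-5.654420; next y=-4/5·7.247601+1/4·(-5.654420)≈-7.211686
n=8: y≈-7.211686, sp=5, e=sp−y≈12.211686; I≈28.380567, D=e−e_prev≈14.459287; u=1·12.211686+1/2·28.380567+5/4·14.459287≈44.476078; next y=-4/5·(-7.211686)+1/4·44.476078≈16.888368
n=9: y≈16.888368, sp=5, e=sp−y≈-11.888368; I≈16.492199, D=e−e_prev≈-24.100054; u=1·(-11.888368)+1/2·16.492199+5/4·(-24.100054)≈-33.767337; next y=-4/5·16.888368+1/4·(-33.767337)≈-21.952529
n=10: y≈-21.952529, sp=5, e=sp−y≈26.952529; I≈43.444728, D=e−e_prev≈38.840897; u=1·26.952529+1/2·43.444728+5/4·38.840897≈97.226014; next y=-4/5·(-21.952529)+1/4·97.226014≈41.868527
n=11: y≈41.868527, sp=5, e=sp−y≈-36.868527; I≈6.576201, D=e−e_prev≈-63.821056; u=1·(-36.868527)+1/2·6.576201+5/4·(-63.821056)≈-113.356746; next y=-4/5·41.868527+1/4·(-113.356746)≈-61.834008

0 -2 -5.500 0.000
1 -2 -0.219 -1.375
2 5 10.344 1.045
3 5 4.660 1.750
4 5 12.623 -0.235
5 5 2.918 3.344
6 5 22.765 -1.945
7 5 -5.654 7.248
8 5 44.476 -7.212
9 5 -33.767 16.888
10 5 97.226 -21.953
11 5 -113.357 41.869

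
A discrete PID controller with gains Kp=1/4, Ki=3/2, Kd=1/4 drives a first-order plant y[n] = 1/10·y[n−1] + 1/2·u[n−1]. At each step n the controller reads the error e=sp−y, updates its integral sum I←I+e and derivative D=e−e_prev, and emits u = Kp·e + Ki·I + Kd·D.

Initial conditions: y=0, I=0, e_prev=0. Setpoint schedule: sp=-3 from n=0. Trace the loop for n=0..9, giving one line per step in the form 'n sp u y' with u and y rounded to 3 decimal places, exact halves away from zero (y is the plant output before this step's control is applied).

0 -3 -6.000 0.000
1 -3 -3.750 -3.000
2 -3 -6.150 -2.175
3 -3 -4.946 -3.293
4 -3 -5.767 -2.802
5 -3 -5.218 -3.164
6 -3 -5.539 -2.925
7 -3 -5.318 -3.062
8 -3 -5.453 -2.965
9 -3 -5.365 -3.023

(exact arithmetic carried between steps; '≈' marks a value shown rounded to 6 d.p. or computed from one; I and e_prev carry over from the previous line; the table rounds u and y to 3 d.p., halves away from zero)
n=0: y=0, sp=-3, e=sp−y=-3; I=-3, D=e−e_prev=-3; u=1/4·(-3)+3/2·(-3)+1/4·(-3)=-6; next y=1/10·0+1/2·(-6)=-3
n=1: y=-3, sp=-3, e=sp−y=0; I=-3, D=e−e_prev=3; u=1/4·0+3/2·(-3)+1/4·3=-3.75; next y=1/10·(-3)+1/2·(-3.75)=-2.175
n=2: y=-2.175, sp=-3, e=sp−y=-0.825; I=-3.825, D=e−e_prev=-0.825; u=1/4·(-0.825)+3/2·(-3.825)+1/4·(-0.825)=-6.15; next y=1/10·(-2.175)+1/2·(-6.15)=-3.2925
n=3: y=-3.2925, sp=-3, e=sp−y=0.2925; I=-3.5325, D=e−e_prev=1.1175; u=1/4·0.2925+3/2·(-3.5325)+1/4·1.1175=-4.94625; next y=1/10·(-3.2925)+1/2·(-4.94625)=-2.802375
n=4: y=-2.802375, sp=-3, e=sp−y=-0.197625; I=-3.730125, D=e−e_prev=-0.490125; u=1/4·(-0.197625)+3/2·(-3.730125)+1/4·(-0.490125)=-5.767125; next y=1/10·(-2.802375)+1/2·(-5.767125)=-3.1638
n=5: y=-3.1638, sp=-3, e=sp−y=0.1638; I=-3.566325, D=e−e_prev=0.361425; u=1/4·0.1638+3/2·(-3.566325)+1/4·0.361425≈-5.218181; next y=1/10·(-3.1638)+1/2·(-5.218181)≈-2.925471
n=6: y≈-2.925471, sp=-3, e=sp−y≈-0.074529; I≈-3.640854, D=e−e_prev≈-0.238329; u=1/4·(-0.074529)+3/2·(-3.640854)+1/4·(-0.238329)≈-5.539496; next y=1/10·(-2.925471)+1/2·(-5.539496)≈-3.062295
n=7: y≈-3.062295, sp=-3, e=sp−y≈0.062295; I≈-3.578559, D=e−e_prev≈0.136825; u=1/4·0.062295+3/2·(-3.578559)+1/4·0.136825≈-5.318059; next y=1/10·(-3.062295)+1/2·(-5.318059)≈-2.965259
n=8: y≈-2.965259, sp=-3, e=sp−y≈-0.034741; I≈-3.613300, D=e−e_prev≈-0.097036; u=1/4·(-0.034741)+3/2·(-3.613300)+1/4·(-0.097036)≈-5.452895; next y=1/10·(-2.965259)+1/2·(-5.452895)≈-3.022973
n=9: y≈-3.022973, sp=-3, e=sp−y≈0.022973; I≈-3.590327, D=e−e_prev≈0.057714; u=1/4·0.022973+3/2·(-3.590327)+1/4·0.057714≈-5.365319; next y=1/10·(-3.022973)+1/2·(-5.365319)≈-2.984957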